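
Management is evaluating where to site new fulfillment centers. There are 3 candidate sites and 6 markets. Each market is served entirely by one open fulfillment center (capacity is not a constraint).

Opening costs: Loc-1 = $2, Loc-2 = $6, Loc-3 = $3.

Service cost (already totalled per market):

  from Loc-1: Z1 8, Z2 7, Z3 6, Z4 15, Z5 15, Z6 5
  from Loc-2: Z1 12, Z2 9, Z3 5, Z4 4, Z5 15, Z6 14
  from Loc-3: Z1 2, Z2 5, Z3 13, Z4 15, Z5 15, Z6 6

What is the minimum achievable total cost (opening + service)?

Minimum total cost: 46

For any fixed open set, each market goes to its cheapest open site; total = fixed + service.
{Loc-2, Loc-3}: Z1→Loc-3 2, Z2→Loc-3 5, Z3→Loc-2 5, Z4→Loc-2 4, Z5→Loc-2 15, Z6→Loc-3 6. Service 37; fixed 9; total 46.
{Loc-1, Loc-2, Loc-3}: service 36 + fixed 11 = 47
{Loc-1, Loc-2}: service 44 + fixed 8 = 52
{Loc-1}: service 56 + fixed 2 = 58
(All 7 nonempty subsets were checked; Loc-2 and Loc-3 is lowest.)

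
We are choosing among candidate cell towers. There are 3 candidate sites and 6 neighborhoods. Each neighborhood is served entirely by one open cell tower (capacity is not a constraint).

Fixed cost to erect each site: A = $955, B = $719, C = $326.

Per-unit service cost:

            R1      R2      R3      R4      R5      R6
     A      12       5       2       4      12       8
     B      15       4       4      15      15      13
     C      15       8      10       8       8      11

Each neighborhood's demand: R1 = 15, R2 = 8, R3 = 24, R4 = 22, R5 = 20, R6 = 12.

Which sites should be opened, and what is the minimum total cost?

Open C only; minimum total cost 1323.

For any fixed open set, each neighborhood goes to its cheapest open site; total = fixed + service.
{C}: R1→C 15·15=225, R2→C 8·8=64, R3→C 10·24=240, R4→C 8·22=176, R5→C 8·20=160, R6→C 11·12=132. Service 997; fixed 326; total 1323.
{A}: service 692 + fixed 955 = 1647
{B}: service 1139 + fixed 719 = 1858
{A, B, C}: R1→A 12·15=180, R2→B 4·8=32, R3→A 2·24=48, R4→A 4·22=88, R5→C 8·20=160, R6→A 8·12=96. Service 604; fixed 2000; total 2604.
(All 7 nonempty subsets were checked; C only is lowest.)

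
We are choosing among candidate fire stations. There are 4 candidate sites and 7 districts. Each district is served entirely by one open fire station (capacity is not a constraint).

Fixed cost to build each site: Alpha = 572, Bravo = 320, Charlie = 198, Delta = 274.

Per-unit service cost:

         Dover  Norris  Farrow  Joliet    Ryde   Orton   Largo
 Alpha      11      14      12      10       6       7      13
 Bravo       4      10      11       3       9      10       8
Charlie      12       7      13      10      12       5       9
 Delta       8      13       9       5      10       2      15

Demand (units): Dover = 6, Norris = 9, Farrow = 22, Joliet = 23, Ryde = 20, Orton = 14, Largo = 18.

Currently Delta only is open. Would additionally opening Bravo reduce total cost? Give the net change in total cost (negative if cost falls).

Current service cost with {Delta}: 976.
Adding Bravo: each district re-picks its cheapest; new service cost 733, saving 243.
Extra fixed cost: 320. Net change = 320 − 243 = 77.
(Totals: 1250 → 1327.)

No — net change +77 (cost rises by 77).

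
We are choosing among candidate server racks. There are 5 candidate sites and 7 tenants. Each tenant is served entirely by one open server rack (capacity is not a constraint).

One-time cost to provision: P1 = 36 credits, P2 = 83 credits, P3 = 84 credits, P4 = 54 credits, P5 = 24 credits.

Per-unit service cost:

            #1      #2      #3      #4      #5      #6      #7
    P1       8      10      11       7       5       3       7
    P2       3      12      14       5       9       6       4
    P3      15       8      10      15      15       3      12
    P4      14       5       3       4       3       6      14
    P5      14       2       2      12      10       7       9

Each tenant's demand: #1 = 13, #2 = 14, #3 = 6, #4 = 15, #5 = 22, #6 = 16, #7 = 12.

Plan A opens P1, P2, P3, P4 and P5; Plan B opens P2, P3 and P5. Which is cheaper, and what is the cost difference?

Plan A: {P1, P2, P3, P4, P5}: #1→P2 3·13=39, #2→P5 2·14=28, #3→P5 2·6=12, #4→P4 4·15=60, #5→P4 3·22=66, #6→P1 3·16=48, #7→P2 4·12=48. Service 301; fixed 281; total 582.
Plan B: {P2, P3, P5}: #1→P2 3·13=39, #2→P5 2·14=28, #3→P5 2·6=12, #4→P2 5·15=75, #5→P2 9·22=198, #6→P3 3·16=48, #7→P2 4·12=48. Service 448; fixed 191; total 639.
Difference: |582 − 639| = 57.

Plan A is cheaper by 57.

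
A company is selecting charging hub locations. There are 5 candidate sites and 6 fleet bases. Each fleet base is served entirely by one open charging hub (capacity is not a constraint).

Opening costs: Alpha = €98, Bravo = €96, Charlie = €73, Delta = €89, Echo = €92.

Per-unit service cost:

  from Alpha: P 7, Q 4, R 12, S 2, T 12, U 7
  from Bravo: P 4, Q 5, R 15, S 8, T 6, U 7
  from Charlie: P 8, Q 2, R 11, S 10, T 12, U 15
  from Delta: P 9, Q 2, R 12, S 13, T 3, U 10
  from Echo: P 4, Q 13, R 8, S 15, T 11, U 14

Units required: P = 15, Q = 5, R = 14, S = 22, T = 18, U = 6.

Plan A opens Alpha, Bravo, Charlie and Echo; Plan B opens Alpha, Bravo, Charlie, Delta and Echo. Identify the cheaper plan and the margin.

Plan A: {Alpha, Bravo, Charlie, Echo}: P→Bravo 4·15=60, Q→Charlie 2·5=10, R→Echo 8·14=112, S→Alpha 2·22=44, T→Bravo 6·18=108, U→Alpha 7·6=42. Service 376; fixed 359; total 735.
Plan B: {Alpha, Bravo, Charlie, Delta, Echo}: P→Bravo 4·15=60, Q→Charlie 2·5=10, R→Echo 8·14=112, S→Alpha 2·22=44, T→Delta 3·18=54, U→Alpha 7·6=42. Service 322; fixed 448; total 770.
Difference: |735 − 770| = 35.

Plan A is cheaper by 35.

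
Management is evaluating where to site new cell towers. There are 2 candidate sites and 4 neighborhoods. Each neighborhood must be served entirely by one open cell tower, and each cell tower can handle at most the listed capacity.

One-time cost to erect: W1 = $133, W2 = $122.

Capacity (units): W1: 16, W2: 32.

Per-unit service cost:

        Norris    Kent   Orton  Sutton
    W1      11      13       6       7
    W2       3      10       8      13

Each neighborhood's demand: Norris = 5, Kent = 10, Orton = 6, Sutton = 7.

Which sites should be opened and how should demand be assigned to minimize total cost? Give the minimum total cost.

Open {W2}: Norris→W2 3·5=15, Kent→W2 10·10=100, Orton→W2 8·6=48, Sutton→W2 13·7=91.
Loads: W2 carries 28/32. Service 254; fixed 122; total 376.
Next best feasible plan costs 455.

Minimum total cost: 376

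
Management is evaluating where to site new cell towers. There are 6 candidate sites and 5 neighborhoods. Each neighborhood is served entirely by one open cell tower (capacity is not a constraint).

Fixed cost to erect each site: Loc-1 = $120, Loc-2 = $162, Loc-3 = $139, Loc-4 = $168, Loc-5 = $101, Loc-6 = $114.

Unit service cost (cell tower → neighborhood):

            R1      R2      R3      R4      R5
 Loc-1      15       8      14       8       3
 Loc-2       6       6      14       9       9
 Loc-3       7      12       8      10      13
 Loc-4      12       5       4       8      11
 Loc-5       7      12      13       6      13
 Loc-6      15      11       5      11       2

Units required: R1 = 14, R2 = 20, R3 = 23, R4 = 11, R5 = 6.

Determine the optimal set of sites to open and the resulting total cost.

Open Loc-4 only; minimum total cost 682.

For any fixed open set, each neighborhood goes to its cheapest open site; total = fixed + service.
{Loc-4}: R1→Loc-4 12·14=168, R2→Loc-4 5·20=100, R3→Loc-4 4·23=92, R4→Loc-4 8·11=88, R5→Loc-4 11·6=66. Service 514; fixed 168; total 682.
{Loc-4, Loc-5}: service 422 + fixed 269 = 691
{Loc-2, Loc-6}: service 430 + fixed 276 = 706
{Loc-1, Loc-2, Loc-3, Loc-4, Loc-5, Loc-6}: R1→Loc-2 6·14=84, R2→Loc-4 5·20=100, R3→Loc-4 4·23=92, R4→Loc-5 6·11=66, R5→Loc-6 2·6=12. Service 354; fixed 804; total 1158.
No other subset beats 682.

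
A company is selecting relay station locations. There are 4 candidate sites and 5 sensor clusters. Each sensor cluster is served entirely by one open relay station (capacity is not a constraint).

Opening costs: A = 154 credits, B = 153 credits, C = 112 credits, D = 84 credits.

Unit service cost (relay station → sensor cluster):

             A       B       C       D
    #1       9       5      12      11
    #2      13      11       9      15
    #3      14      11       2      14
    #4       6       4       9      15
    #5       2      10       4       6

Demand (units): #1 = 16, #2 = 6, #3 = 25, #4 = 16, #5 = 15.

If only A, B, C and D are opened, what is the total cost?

Total cost: 781

Each sensor cluster is assigned to its cheapest site among the open ones.
{A, B, C, D}: #1→B 5·16=80, #2→C 9·6=54, #3→C 2·25=50, #4→B 4·16=64, #5→A 2·15=30. Service 278; fixed 503; total 781.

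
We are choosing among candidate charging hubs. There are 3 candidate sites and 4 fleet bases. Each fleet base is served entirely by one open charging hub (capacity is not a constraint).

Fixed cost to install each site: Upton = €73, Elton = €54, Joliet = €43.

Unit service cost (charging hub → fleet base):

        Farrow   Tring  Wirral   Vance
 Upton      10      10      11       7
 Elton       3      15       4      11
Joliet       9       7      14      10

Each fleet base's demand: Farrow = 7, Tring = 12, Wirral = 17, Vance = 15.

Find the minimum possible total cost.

For any fixed open set, each fleet base goes to its cheapest open site; total = fixed + service.
{Elton, Joliet}: Farrow→Elton 3·7=21, Tring→Joliet 7·12=84, Wirral→Elton 4·17=68, Vance→Joliet 10·15=150. Service 323; fixed 97; total 420.
{Upton, Elton}: service 314 + fixed 127 = 441
{Upton, Elton, Joliet}: Farrow→Elton 3·7=21, Tring→Joliet 7·12=84, Wirral→Elton 4·17=68, Vance→Upton 7·15=105. Service 278; fixed 170; total 448.
{Joliet}: Farrow→Joliet 9·7=63, Tring→Joliet 7·12=84, Wirral→Joliet 14·17=238, Vance→Joliet 10·15=150. Service 535; fixed 43; total 578.
No other subset beats 420.

Minimum total cost: 420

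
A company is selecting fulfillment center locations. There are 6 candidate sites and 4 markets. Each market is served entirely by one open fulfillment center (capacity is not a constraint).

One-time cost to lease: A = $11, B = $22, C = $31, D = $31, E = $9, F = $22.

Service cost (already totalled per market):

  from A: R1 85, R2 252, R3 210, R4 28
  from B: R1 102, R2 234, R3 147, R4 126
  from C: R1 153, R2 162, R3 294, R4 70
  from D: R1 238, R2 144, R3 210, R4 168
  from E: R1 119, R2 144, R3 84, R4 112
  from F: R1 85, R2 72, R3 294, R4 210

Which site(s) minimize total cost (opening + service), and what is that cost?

For any fixed open set, each market goes to its cheapest open site; total = fixed + service.
{A, E, F}: R1→A 85, R2→F 72, R3→E 84, R4→A 28. Service 269; fixed 42; total 311.
{A, B, E, F}: R1→A 85, R2→F 72, R3→E 84, R4→A 28. Service 269; fixed 64; total 333.
{A, C, E, F}: service 269 + fixed 73 = 342
{A, B, C, D, E, F}: service 269 + fixed 126 = 395
No other subset beats 311.

Open A, E and F; minimum total cost 311.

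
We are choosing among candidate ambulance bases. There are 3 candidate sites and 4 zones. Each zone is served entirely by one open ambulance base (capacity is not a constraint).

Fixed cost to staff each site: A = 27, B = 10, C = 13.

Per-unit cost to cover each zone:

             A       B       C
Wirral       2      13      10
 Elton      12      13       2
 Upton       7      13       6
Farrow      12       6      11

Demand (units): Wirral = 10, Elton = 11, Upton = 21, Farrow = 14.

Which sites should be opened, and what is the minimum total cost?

For any fixed open set, each zone goes to its cheapest open site; total = fixed + service.
{A, B, C}: Wirral→A 2·10=20, Elton→C 2·11=22, Upton→C 6·21=126, Farrow→B 6·14=84. Service 252; fixed 50; total 302.
{B, C}: service 332 + fixed 23 = 355
{A, C}: service 322 + fixed 40 = 362
{B}: service 630 + fixed 10 = 640
No other subset beats 302.

Open A, B and C; minimum total cost 302.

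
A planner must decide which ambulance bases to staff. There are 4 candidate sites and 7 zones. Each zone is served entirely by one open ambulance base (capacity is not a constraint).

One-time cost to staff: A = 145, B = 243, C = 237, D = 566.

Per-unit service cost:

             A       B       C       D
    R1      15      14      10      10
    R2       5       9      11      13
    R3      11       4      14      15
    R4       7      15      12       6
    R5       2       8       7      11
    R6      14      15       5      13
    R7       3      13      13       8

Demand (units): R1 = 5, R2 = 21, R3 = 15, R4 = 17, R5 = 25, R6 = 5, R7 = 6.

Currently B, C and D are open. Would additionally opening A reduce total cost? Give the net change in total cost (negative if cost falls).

Current service cost with {B, C, D}: 649.
Adding A: each zone re-picks its cheapest; new service cost 410, saving 239.
Extra fixed cost: 145. Net change = 145 − 239 = -94.
(Totals: 1695 → 1601.)

Yes — net change −94 (cost falls by 94).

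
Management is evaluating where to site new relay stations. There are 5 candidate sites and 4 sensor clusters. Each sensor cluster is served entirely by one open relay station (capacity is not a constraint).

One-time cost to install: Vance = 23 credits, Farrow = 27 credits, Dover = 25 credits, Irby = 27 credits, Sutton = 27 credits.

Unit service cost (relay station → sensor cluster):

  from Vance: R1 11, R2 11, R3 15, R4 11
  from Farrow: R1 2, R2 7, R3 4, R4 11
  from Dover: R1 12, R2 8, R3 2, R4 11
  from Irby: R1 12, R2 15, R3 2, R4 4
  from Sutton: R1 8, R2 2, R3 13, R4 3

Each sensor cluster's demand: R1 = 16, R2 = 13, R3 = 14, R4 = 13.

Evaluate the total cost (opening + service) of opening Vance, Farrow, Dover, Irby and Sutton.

Total cost: 254

Each sensor cluster is assigned to its cheapest site among the open ones.
{Vance, Farrow, Dover, Irby, Sutton}: R1→Farrow 2·16=32, R2→Sutton 2·13=26, R3→Dover 2·14=28, R4→Sutton 3·13=39. Service 125; fixed 129; total 254.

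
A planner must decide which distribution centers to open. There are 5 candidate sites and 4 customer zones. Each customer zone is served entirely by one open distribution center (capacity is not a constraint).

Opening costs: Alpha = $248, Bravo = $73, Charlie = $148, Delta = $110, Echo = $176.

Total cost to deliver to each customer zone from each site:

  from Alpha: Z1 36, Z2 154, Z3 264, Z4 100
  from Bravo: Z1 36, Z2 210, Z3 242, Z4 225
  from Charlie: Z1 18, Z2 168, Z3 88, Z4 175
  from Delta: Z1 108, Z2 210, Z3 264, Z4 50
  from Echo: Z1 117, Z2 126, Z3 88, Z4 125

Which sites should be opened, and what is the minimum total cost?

Open Charlie and Delta; minimum total cost 582.

For any fixed open set, each customer zone goes to its cheapest open site; total = fixed + service.
{Charlie, Delta}: Z1→Charlie 18, Z2→Charlie 168, Z3→Charlie 88, Z4→Delta 50. Service 324; fixed 258; total 582.
{Charlie}: service 449 + fixed 148 = 597
{Bravo, Echo}: service 375 + fixed 249 = 624
{Alpha, Bravo, Charlie, Delta, Echo}: service 282 + fixed 755 = 1037
No other subset beats 582.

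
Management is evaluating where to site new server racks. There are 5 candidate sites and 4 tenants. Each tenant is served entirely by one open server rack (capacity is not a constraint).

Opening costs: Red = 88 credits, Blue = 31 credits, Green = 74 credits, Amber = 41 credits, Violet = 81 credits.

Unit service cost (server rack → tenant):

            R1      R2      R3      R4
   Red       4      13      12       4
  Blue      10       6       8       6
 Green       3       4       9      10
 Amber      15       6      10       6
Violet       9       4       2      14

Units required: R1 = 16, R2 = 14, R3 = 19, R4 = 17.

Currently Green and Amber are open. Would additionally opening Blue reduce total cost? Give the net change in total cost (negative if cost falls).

Current service cost with {Green, Amber}: 377.
Adding Blue: each tenant re-picks its cheapest; new service cost 358, saving 19.
Extra fixed cost: 31. Net change = 31 − 19 = 12.
(Totals: 492 → 504.)

No — net change +12 (cost rises by 12).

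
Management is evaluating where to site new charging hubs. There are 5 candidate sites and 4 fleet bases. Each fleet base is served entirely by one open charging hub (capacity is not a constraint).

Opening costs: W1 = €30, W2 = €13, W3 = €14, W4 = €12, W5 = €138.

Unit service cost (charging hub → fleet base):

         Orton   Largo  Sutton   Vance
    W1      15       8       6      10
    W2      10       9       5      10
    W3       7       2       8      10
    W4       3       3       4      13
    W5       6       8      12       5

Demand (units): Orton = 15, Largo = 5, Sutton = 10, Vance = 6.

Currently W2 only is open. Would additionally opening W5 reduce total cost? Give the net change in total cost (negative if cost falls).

No — net change +43 (cost rises by 43).

Current service cost with {W2}: 305.
Adding W5: each fleet base re-picks its cheapest; new service cost 210, saving 95.
Extra fixed cost: 138. Net change = 138 − 95 = 43.
(Totals: 318 → 361.)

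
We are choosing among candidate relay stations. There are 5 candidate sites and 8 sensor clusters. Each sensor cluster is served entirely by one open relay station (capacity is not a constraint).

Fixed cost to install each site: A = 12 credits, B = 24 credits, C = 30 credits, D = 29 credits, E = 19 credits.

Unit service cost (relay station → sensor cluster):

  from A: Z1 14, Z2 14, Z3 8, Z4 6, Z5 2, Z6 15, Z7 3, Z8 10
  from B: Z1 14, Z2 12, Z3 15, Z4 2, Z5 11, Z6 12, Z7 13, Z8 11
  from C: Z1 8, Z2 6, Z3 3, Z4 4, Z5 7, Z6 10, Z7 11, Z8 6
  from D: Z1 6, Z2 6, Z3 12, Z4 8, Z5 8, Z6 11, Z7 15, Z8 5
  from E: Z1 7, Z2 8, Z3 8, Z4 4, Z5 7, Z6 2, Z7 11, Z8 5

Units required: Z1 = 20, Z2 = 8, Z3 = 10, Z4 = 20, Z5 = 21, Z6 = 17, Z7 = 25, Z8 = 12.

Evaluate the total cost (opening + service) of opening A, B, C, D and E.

Each sensor cluster is assigned to its cheapest site among the open ones.
{A, B, C, D, E}: Z1→D 6·20=120, Z2→C 6·8=48, Z3→C 3·10=30, Z4→B 2·20=40, Z5→A 2·21=42, Z6→E 2·17=34, Z7→A 3·25=75, Z8→D 5·12=60. Service 449; fixed 114; total 563.

Total cost: 563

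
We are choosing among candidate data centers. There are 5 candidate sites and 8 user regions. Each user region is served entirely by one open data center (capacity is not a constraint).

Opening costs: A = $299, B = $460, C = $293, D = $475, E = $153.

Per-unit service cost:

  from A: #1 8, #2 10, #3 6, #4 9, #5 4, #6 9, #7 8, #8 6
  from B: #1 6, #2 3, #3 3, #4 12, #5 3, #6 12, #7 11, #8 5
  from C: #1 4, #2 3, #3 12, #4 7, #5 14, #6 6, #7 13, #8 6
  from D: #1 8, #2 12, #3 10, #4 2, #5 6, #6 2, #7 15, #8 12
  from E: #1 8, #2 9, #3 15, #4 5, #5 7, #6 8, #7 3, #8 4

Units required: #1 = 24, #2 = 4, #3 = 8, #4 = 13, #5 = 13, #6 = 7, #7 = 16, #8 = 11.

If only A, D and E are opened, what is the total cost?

Each user region is assigned to its cheapest site among the open ones.
{A, D, E}: #1→A 8·24=192, #2→E 9·4=36, #3→A 6·8=48, #4→D 2·13=26, #5→A 4·13=52, #6→D 2·7=14, #7→E 3·16=48, #8→E 4·11=44. Service 460; fixed 927; total 1387.

Total cost: 1387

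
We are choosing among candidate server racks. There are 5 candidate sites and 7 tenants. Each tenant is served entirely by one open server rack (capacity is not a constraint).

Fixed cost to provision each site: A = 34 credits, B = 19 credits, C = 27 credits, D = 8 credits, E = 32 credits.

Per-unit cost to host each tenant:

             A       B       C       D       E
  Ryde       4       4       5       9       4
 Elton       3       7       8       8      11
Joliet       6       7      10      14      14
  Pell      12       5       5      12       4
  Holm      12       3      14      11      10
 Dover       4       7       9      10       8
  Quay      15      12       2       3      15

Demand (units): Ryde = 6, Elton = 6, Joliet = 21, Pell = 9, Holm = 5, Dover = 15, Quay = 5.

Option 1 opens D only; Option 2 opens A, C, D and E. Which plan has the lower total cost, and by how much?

Option 2 is cheaper by 307.

Option 1: {D}: Ryde→D 9·6=54, Elton→D 8·6=48, Joliet→D 14·21=294, Pell→D 12·9=108, Holm→D 11·5=55, Dover→D 10·15=150, Quay→D 3·5=15. Service 724; fixed 8; total 732.
Option 2: {A, C, D, E}: Ryde→A 4·6=24, Elton→A 3·6=18, Joliet→A 6·21=126, Pell→E 4·9=36, Holm→E 10·5=50, Dover→A 4·15=60, Quay→C 2·5=10. Service 324; fixed 101; total 425.
Difference: |732 − 425| = 307.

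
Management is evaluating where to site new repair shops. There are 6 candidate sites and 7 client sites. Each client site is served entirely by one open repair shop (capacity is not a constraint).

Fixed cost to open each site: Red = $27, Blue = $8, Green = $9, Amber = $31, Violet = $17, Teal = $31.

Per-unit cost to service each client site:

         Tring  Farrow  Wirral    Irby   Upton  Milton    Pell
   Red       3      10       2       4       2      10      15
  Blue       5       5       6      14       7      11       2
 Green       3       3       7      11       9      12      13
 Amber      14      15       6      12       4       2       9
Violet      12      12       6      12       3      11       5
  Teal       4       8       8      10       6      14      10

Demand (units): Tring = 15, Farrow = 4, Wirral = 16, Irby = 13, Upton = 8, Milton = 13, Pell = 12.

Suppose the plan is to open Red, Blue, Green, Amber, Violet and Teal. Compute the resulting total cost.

Total cost: 330

Each client site is assigned to its cheapest site among the open ones.
{Red, Blue, Green, Amber, Violet, Teal}: Tring→Red 3·15=45, Farrow→Green 3·4=12, Wirral→Red 2·16=32, Irby→Red 4·13=52, Upton→Red 2·8=16, Milton→Amber 2·13=26, Pell→Blue 2·12=24. Service 207; fixed 123; total 330.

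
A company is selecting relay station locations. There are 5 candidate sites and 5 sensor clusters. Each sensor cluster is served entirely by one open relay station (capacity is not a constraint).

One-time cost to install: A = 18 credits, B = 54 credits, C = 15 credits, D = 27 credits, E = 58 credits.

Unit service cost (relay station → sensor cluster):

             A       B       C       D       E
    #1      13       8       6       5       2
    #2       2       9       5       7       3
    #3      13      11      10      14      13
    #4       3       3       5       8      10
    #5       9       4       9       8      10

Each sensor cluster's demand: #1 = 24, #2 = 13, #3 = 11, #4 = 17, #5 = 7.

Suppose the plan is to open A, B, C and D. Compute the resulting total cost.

Total cost: 449

Each sensor cluster is assigned to its cheapest site among the open ones.
{A, B, C, D}: #1→D 5·24=120, #2→A 2·13=26, #3→C 10·11=110, #4→A 3·17=51, #5→B 4·7=28. Service 335; fixed 114; total 449.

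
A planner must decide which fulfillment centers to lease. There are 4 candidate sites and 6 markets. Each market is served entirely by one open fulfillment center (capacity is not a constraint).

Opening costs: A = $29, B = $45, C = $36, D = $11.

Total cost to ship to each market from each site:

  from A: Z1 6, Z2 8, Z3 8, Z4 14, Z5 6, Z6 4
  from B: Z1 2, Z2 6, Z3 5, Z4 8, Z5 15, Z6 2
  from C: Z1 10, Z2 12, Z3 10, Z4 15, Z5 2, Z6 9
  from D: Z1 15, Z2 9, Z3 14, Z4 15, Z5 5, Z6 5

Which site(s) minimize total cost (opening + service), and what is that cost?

For any fixed open set, each market goes to its cheapest open site; total = fixed + service.
{D}: Z1→D 15, Z2→D 9, Z3→D 14, Z4→D 15, Z5→D 5, Z6→D 5. Service 63; fixed 11; total 74.
{A}: service 46 + fixed 29 = 75
{B}: service 38 + fixed 45 = 83
{A, B, C, D}: service 25 + fixed 121 = 146
No other subset beats 74.

Open D only; minimum total cost 74.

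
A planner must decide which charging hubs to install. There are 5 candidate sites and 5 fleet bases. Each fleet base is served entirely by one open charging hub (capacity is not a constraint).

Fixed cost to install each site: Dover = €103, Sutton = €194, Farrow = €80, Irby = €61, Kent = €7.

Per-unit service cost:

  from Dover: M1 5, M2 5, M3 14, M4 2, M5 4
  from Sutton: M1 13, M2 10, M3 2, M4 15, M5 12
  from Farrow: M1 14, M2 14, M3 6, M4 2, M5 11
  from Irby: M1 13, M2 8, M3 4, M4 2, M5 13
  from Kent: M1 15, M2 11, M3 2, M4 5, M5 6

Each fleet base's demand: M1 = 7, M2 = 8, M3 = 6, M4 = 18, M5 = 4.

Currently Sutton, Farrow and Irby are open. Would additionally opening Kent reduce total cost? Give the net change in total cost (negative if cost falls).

Yes — net change −13 (cost falls by 13).

Current service cost with {Sutton, Farrow, Irby}: 247.
Adding Kent: each fleet base re-picks its cheapest; new service cost 227, saving 20.
Extra fixed cost: 7. Net change = 7 − 20 = -13.
(Totals: 582 → 569.)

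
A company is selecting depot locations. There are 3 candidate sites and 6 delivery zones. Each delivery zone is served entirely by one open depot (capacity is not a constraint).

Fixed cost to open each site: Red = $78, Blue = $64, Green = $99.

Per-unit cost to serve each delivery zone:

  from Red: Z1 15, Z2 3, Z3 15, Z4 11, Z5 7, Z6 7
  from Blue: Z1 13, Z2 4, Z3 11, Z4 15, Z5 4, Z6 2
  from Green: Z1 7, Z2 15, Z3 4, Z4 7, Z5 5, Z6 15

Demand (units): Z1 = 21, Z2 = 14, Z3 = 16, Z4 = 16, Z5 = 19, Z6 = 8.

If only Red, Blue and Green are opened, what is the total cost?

Each delivery zone is assigned to its cheapest site among the open ones.
{Red, Blue, Green}: Z1→Green 7·21=147, Z2→Red 3·14=42, Z3→Green 4·16=64, Z4→Green 7·16=112, Z5→Blue 4·19=76, Z6→Blue 2·8=16. Service 457; fixed 241; total 698.

Total cost: 698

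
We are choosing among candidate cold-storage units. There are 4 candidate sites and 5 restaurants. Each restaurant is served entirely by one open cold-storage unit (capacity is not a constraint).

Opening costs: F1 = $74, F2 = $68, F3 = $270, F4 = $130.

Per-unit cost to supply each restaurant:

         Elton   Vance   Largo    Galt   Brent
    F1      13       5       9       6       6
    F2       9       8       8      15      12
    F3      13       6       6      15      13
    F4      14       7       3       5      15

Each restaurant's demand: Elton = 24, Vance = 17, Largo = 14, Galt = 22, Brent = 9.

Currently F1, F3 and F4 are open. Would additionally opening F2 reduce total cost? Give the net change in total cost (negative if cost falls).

Current service cost with {F1, F3, F4}: 603.
Adding F2: each restaurant re-picks its cheapest; new service cost 507, saving 96.
Extra fixed cost: 68. Net change = 68 − 96 = -28.
(Totals: 1077 → 1049.)

Yes — net change −28 (cost falls by 28).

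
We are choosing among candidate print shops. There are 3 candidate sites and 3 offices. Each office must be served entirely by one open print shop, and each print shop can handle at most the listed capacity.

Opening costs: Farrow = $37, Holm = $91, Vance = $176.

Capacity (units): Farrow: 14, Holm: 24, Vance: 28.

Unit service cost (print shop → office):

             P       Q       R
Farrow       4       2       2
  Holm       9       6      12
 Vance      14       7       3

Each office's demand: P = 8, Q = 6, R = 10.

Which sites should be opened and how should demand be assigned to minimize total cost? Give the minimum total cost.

Minimum total cost: 256

Open {Farrow, Holm}: P→Holm 9·8=72, Q→Holm 6·6=36, R→Farrow 2·10=20.
Loads: Farrow carries 10/14, Holm carries 14/24. Service 128; fixed 128; total 256.
Next best feasible plan costs 287.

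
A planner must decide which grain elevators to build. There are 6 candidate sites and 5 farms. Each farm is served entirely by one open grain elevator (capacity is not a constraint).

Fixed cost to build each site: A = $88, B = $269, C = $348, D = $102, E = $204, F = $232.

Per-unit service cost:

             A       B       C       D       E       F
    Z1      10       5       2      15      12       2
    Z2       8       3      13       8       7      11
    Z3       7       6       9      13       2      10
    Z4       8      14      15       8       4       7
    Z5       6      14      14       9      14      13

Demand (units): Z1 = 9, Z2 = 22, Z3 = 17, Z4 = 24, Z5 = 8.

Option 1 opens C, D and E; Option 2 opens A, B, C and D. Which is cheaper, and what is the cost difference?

Option 1: {C, D, E}: Z1→C 2·9=18, Z2→E 7·22=154, Z3→E 2·17=34, Z4→E 4·24=96, Z5→D 9·8=72. Service 374; fixed 654; total 1028.
Option 2: {A, B, C, D}: Z1→C 2·9=18, Z2→B 3·22=66, Z3→B 6·17=102, Z4→A 8·24=192, Z5→A 6·8=48. Service 426; fixed 807; total 1233.
Difference: |1028 − 1233| = 205.

Option 1 is cheaper by 205.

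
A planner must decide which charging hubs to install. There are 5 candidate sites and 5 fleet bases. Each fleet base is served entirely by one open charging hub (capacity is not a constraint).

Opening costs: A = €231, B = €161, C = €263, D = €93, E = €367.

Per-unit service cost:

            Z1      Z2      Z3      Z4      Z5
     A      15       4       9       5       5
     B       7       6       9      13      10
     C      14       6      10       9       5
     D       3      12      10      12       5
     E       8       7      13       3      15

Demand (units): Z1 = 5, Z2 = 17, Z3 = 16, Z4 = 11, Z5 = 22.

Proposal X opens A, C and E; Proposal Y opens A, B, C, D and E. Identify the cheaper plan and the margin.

Proposal X is cheaper by 229.

Proposal X: {A, C, E}: Z1→E 8·5=40, Z2→A 4·17=68, Z3→A 9·16=144, Z4→E 3·11=33, Z5→A 5·22=110. Service 395; fixed 861; total 1256.
Proposal Y: {A, B, C, D, E}: Z1→D 3·5=15, Z2→A 4·17=68, Z3→A 9·16=144, Z4→E 3·11=33, Z5→A 5·22=110. Service 370; fixed 1115; total 1485.
Difference: |1256 − 1485| = 229.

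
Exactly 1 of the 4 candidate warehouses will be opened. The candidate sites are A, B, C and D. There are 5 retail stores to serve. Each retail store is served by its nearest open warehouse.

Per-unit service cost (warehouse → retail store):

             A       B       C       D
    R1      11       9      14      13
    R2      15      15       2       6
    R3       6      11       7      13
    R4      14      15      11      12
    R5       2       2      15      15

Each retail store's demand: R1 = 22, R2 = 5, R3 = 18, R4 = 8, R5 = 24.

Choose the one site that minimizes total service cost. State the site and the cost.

Choose A only; total service cost 585.

With exactly 1 open, each retail store uses its cheapest among the chosen.
{A}: R1→A 11·22=242, R2→A 15·5=75, R3→A 6·18=108, R4→A 14·8=112, R5→A 2·24=48. Service cost 585.
{B}: service cost 639
{C}: service cost 892
Among all 4 size-1 choices, {A} is lowest.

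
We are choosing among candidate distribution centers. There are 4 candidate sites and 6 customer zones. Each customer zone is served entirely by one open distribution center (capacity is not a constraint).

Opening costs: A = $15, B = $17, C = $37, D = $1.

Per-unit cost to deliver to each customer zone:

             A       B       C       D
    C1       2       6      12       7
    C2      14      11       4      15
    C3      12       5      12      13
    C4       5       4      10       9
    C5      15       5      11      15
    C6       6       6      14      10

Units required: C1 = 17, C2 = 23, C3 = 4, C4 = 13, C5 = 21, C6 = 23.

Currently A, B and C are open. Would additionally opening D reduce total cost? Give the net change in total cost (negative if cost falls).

Current service cost with {A, B, C}: 441.
Adding D: each customer zone re-picks its cheapest; new service cost 441, saving 0.
Extra fixed cost: 1. Net change = 1 − 0 = 1.
(Totals: 510 → 511.)

No — net change +1 (cost rises by 1).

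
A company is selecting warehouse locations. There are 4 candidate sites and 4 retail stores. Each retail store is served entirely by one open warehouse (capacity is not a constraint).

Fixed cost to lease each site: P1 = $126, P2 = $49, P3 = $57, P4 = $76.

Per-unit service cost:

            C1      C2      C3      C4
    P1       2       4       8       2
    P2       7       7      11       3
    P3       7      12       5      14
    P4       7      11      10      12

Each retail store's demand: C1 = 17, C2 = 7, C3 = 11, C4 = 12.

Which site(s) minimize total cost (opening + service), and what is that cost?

For any fixed open set, each retail store goes to its cheapest open site; total = fixed + service.
{P1}: C1→P1 2·17=34, C2→P1 4·7=28, C3→P1 8·11=88, C4→P1 2·12=24. Service 174; fixed 126; total 300.
{P1, P3}: C1→P1 2·17=34, C2→P1 4·7=28, C3→P3 5·11=55, C4→P1 2·12=24. Service 141; fixed 183; total 324.
{P1, P2}: service 174 + fixed 175 = 349
{P1, P2, P3, P4}: service 141 + fixed 308 = 449
No other subset beats 300.

Open P1 only; minimum total cost 300.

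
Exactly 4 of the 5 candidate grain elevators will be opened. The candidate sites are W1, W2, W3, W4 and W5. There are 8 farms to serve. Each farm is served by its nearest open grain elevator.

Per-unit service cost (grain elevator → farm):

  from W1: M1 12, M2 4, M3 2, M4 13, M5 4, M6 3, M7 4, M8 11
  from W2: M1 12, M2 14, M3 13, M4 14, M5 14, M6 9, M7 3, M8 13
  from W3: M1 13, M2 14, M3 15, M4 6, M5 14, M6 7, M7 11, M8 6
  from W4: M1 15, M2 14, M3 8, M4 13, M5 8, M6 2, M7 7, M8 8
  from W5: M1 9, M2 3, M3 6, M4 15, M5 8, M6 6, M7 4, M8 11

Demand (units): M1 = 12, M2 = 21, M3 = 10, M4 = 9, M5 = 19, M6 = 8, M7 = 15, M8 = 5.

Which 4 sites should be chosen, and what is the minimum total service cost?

Choose W1, W2, W3 and W5; total service cost 420.

With exactly 4 open, each farm uses its cheapest among the chosen.
{W1, W2, W3, W5}: M1→W5 9·12=108, M2→W5 3·21=63, M3→W1 2·10=20, M4→W3 6·9=54, M5→W1 4·19=76, M6→W1 3·8=24, M7→W2 3·15=45, M8→W3 6·5=30. Service cost 420.
{W1, W3, W4, W5}: service cost 427
{W1, W2, W3, W4}: service cost 469
Among all 5 size-4 choices, {W1, W2, W3, W5} is lowest.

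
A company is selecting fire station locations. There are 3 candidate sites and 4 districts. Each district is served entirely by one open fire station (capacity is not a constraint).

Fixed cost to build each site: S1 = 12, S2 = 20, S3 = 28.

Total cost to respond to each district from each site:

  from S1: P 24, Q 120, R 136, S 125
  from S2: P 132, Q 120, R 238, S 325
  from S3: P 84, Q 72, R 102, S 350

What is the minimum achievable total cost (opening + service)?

For any fixed open set, each district goes to its cheapest open site; total = fixed + service.
{S1, S3}: P→S1 24, Q→S3 72, R→S3 102, S→S1 125. Service 323; fixed 40; total 363.
{S1, S2, S3}: service 323 + fixed 60 = 383
{S1}: service 405 + fixed 12 = 417
No other subset beats 363.

Minimum total cost: 363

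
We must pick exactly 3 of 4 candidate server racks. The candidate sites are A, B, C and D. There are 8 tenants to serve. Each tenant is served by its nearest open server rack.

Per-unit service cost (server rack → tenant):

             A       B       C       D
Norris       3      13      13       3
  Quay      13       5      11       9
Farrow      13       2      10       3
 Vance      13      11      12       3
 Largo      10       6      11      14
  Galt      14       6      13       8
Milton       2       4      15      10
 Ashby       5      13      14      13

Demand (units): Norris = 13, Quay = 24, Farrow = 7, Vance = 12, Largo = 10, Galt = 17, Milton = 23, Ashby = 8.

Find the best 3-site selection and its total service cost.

With exactly 3 open, each tenant uses its cheapest among the chosen.
{A, B, D}: Norris→A 3·13=39, Quay→B 5·24=120, Farrow→B 2·7=14, Vance→D 3·12=36, Largo→B 6·10=60, Galt→B 6·17=102, Milton→A 2·23=46, Ashby→A 5·8=40. Service cost 457.
{A, B, C}: service cost 553
{B, C, D}: service cost 567
Among all 4 size-3 choices, {A, B, D} is lowest.

Choose A, B and D; total service cost 457.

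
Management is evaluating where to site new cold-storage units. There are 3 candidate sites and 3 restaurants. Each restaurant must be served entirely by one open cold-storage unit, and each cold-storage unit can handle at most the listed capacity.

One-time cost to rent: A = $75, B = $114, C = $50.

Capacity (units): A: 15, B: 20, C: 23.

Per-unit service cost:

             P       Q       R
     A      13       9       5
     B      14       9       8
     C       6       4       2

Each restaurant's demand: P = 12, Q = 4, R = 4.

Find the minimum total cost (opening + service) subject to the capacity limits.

Open {C}: P→C 6·12=72, Q→C 4·4=16, R→C 2·4=8.
Loads: C carries 20/23. Service 96; fixed 50; total 146.
Next best feasible plan costs 221.

Minimum total cost: 146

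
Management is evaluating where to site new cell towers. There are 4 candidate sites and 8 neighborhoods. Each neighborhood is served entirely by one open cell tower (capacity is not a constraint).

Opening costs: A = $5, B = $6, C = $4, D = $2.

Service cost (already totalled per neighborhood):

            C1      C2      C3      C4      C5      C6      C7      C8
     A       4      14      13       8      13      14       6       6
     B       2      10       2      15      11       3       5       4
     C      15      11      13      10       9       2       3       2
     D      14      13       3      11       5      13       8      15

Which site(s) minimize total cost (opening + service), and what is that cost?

For any fixed open set, each neighborhood goes to its cheapest open site; total = fixed + service.
{B, C, D}: C1→B 2, C2→B 10, C3→B 2, C4→C 10, C5→D 5, C6→C 2, C7→C 3, C8→C 2. Service 36; fixed 12; total 48.
{A, C, D}: C1→A 4, C2→C 11, C3→D 3, C4→A 8, C5→D 5, C6→C 2, C7→C 3, C8→C 2. Service 38; fixed 11; total 49.
{B, C}: C1→B 2, C2→B 10, C3→B 2, C4→C 10, C5→C 9, C6→C 2, C7→C 3, C8→C 2. Service 40; fixed 10; total 50.
{A, B, C, D}: service 34 + fixed 17 = 51
No other subset beats 48.

Open B, C and D; minimum total cost 48.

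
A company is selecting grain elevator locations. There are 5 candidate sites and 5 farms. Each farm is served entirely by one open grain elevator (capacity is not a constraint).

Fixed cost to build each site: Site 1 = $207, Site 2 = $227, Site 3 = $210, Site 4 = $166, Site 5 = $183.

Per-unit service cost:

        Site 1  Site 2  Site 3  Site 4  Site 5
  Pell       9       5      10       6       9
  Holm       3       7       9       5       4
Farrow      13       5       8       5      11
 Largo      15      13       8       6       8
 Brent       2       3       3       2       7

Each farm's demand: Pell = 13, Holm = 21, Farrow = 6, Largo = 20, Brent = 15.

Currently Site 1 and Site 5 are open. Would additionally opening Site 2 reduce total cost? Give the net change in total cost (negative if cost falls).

No — net change +139 (cost rises by 139).

Current service cost with {Site 1, Site 5}: 436.
Adding Site 2: each farm re-picks its cheapest; new service cost 348, saving 88.
Extra fixed cost: 227. Net change = 227 − 88 = 139.
(Totals: 826 → 965.)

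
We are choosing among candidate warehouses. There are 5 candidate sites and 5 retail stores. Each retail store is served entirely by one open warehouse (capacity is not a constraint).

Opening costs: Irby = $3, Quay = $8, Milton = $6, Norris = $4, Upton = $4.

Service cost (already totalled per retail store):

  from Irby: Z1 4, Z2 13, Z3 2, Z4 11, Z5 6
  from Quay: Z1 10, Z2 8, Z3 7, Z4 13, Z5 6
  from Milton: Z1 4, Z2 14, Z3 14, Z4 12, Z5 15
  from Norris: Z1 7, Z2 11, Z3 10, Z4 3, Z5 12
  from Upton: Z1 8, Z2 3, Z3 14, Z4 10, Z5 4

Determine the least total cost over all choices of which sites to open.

Minimum total cost: 27

For any fixed open set, each retail store goes to its cheapest open site; total = fixed + service.
{Irby, Norris, Upton}: Z1→Irby 4, Z2→Upton 3, Z3→Irby 2, Z4→Norris 3, Z5→Upton 4. Service 16; fixed 11; total 27.
{Irby, Upton}: service 23 + fixed 7 = 30
{Irby, Milton, Norris, Upton}: service 16 + fixed 17 = 33
{Irby, Quay, Milton, Norris, Upton}: service 16 + fixed 25 = 41
No other subset beats 27.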